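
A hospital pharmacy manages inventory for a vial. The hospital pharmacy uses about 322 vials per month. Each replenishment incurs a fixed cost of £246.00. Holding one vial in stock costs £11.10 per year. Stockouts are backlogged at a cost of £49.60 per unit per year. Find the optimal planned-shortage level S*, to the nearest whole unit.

Annual demand D = 322 × 12 = 3,864.
With planned backorders, Q* = √(2DS/H) · √((H+B)/B).
√(2DS/H) = √(2 × 3,864 × 246 / 11.1) = 413.847.
√((H+B)/B) = √((11.1+49.6)/49.6) = 1.1063.
Q* ≈ 457.818.
S* = Q* · H/(H+B) = 457.818 × 11.1/60.7 ≈ 83.720.

S* ≈ 84 vials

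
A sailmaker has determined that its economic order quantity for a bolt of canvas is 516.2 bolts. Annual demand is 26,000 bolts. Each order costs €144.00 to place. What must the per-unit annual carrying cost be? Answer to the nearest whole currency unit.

Squaring Q* = √(2DS/H) gives Q*² = 2DS/H.
From Q* = √(2DS/H): H = 2DS / Q*² = 2 × 26,000 × 144 / 516.2² = 28.1015.

H ≈ €28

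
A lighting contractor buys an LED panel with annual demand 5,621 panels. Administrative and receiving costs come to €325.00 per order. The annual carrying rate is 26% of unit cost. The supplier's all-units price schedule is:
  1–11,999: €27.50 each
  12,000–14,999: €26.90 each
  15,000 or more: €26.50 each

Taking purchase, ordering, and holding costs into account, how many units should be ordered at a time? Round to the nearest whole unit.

Holding cost per unit per year at price C is H = 0.26·C.
Candidates are each tier's EOQ (if it falls in that tier) and each price-break quantity.
EOQ at €27.50 = 714.8 (feasible in tier 1): TC = 5,621×€27.50 + (5,621/714.8)×325 + (714.8/2)×0.26×€27.50 = €159,688.62.
EOQ at €26.90 = 722.8 < 12000, so use break Q=12000: TC = 5,621×€26.90 + (5,621/12000.0)×325 + (12000.0/2)×0.26×€26.90 = €193,321.14.
EOQ at €26.50 = 728.2 < 15000, so use break Q=15000: TC = 5,621×€26.50 + (5,621/15000.0)×325 + (15000.0/2)×0.26×€26.50 = €200,753.29.
Lowest total cost is €159,688.62 at Q = 714.8.

Q* ≈ 715 panels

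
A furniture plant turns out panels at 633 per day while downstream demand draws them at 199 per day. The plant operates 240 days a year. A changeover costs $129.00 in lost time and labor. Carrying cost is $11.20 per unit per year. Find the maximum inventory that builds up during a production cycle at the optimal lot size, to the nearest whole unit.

Annual demand D = 199 × 240 = 47,760.
Production build-up factor (1 − d/p) = 1 − 199/633 = 0.6856.
Q* = √(2DS / (H(1 − d/p))) = √(2 × 47,760 × 129 / (11.2 × 0.6856)).
= √(12,322,080 / 7.679) ≈ 1266.747.
Maximum inventory = Q*(1 − d/p) = 1266.747 × 0.6856 ≈ 868.512.

I_max ≈ 869 panels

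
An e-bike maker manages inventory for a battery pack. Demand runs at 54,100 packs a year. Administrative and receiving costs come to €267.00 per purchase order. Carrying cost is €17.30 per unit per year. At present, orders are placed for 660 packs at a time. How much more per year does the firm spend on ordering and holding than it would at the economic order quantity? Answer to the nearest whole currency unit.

Extra cost ≈ €5,239 per year

EOQ = √(2DS/H) = √(2 × 54,100 × 267 / 17.3) ≈ 1292.25.
Cost at Q* = (D/Q*)S + (Q*/2)H = √(2DSH) ≈ €22,355.91.
Cost at Q = 660: (54,100/660)×267 + (660/2)×17.3 = €21,885.91 + €5,709.00 = €27,594.91.
Excess = €27,594.91 − €22,355.91 = €5,239.00.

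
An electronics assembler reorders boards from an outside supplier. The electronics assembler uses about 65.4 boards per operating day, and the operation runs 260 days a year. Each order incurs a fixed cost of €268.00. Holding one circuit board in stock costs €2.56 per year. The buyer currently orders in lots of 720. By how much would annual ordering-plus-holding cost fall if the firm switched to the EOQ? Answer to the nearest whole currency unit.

Annual demand D = 65.4 × 260 = 17,004.
EOQ = √(2DS/H) = √(2 × 17,004 × 268 / 2.56) ≈ 1886.85.
Cost at Q* = (D/Q*)S + (Q*/2)H = √(2DSH) ≈ €4,830.34.
Cost at Q = 720: (17,004/720)×268 + (720/2)×2.56 = €6,329.27 + €921.60 = €7,250.87.
Excess = €7,250.87 − €4,830.34 = €2,420.52.

Extra cost ≈ €2,421 per year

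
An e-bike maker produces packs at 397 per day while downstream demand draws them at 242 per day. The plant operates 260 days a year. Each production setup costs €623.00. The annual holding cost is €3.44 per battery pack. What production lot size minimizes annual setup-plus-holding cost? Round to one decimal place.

Q* ≈ 7,640.2 packs

Annual demand D = 242 × 260 = 62,920.
Production build-up factor (1 − d/p) = 1 − 242/397 = 0.3904.
Q* = √(2DS / (H(1 − d/p))) = √(2 × 62,920 × 623 / (3.44 × 0.3904)).
= √(78,398,320 / 1.3431) ≈ 7640.179.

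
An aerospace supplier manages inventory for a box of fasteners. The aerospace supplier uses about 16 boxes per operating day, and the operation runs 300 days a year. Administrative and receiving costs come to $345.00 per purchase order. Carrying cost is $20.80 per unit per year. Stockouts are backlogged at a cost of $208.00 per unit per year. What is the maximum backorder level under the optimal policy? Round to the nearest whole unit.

Annual demand D = 16 × 300 = 4,800.
With planned backorders, Q* = √(2DS/H) · √((H+B)/B).
√(2DS/H) = √(2 × 4,800 × 345 / 20.8) = 399.037.
√((H+B)/B) = √((20.8+208)/208) = 1.0488.
Q* ≈ 418.514.
S* = Q* · H/(H+B) = 418.514 × 20.8/228.8 ≈ 38.047.

S* ≈ 38 boxes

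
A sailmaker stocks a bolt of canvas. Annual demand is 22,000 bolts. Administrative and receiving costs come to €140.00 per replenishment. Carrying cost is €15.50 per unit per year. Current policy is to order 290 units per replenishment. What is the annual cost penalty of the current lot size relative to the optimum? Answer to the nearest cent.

EOQ = √(2DS/H) = √(2 × 22,000 × 140 / 15.5) ≈ 630.41.
Cost at Q* = (D/Q*)S + (Q*/2)H = √(2DSH) ≈ €9,771.39.
Cost at Q = 290: (22,000/290)×140 + (290/2)×15.5 = €10,620.69 + €2,247.50 = €12,868.19.
Excess = €12,868.19 − €9,771.39 = €3,096.80.

Extra cost ≈ €3,096.80 per year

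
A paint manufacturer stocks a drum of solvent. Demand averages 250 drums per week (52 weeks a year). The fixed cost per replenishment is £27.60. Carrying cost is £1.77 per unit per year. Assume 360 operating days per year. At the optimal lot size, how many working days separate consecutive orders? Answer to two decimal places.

Annual demand D = 250 × 52 = 13,000.
Q* = √(2DS/H) = √(2 × 13,000 × 27.6 / 1.77) ≈ 636.73.
Cycle time = Q*/D × 360 = 636.73 / 13,000 × 360 ≈ 17.632 days.

T ≈ 17.63 days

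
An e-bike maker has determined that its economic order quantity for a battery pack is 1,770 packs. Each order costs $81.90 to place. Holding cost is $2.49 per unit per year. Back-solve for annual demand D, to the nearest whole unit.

The basic EOQ model gives Q* = √(2DS/H); rearrange for the unknown.
From Q* = √(2DS/H): D = Q*²H / (2S) = 1,770² × 2.49 / (2 × 81.9) = 47624.670.

D ≈ 47,625 packs per year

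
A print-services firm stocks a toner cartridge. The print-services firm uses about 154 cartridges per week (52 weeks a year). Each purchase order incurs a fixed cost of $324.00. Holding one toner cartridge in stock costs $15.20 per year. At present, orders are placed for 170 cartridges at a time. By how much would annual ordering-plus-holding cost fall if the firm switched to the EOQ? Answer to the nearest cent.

Annual demand D = 154 × 52 = 8,008.
EOQ = √(2DS/H) = √(2 × 8,008 × 324 / 15.2) ≈ 584.29.
Cost at Q* = (D/Q*)S + (Q*/2)H = √(2DSH) ≈ $8,881.19.
Cost at Q = 170: (8,008/170)×324 + (170/2)×15.2 = $15,262.31 + $1,292.00 = $16,554.31.
Excess = $16,554.31 − $8,881.19 = $7,673.11.

Extra cost ≈ $7,673.11 per year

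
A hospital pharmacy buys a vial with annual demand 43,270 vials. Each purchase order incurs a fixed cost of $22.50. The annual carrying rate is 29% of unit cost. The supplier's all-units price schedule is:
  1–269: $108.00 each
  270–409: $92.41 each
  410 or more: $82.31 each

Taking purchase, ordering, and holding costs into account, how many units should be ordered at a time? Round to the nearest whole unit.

Q* ≈ 410 vials

Holding cost per unit per year at price C is H = 0.29·C.
For each price level, check whether its EOQ is feasible; otherwise the best quantity at that price is the breakpoint.
EOQ at $108.00 = 249.3 (feasible in tier 1): TC = 43,270×$108.00 + (43,270/249.3)×22.5 + (249.3/2)×0.29×$108.00 = $4,680,969.27.
EOQ at $92.41 = 269.6 < 270, so use break Q=270: TC = 43,270×$92.41 + (43,270/270.0)×22.5 + (270.0/2)×0.29×$92.41 = $4,005,804.38.
EOQ at $82.31 = 285.6 < 410, so use break Q=410: TC = 43,270×$82.31 + (43,270/410.0)×22.5 + (410.0/2)×0.29×$82.31 = $3,568,821.60.
Lowest total cost is $3,568,821.60 at Q = 410.0.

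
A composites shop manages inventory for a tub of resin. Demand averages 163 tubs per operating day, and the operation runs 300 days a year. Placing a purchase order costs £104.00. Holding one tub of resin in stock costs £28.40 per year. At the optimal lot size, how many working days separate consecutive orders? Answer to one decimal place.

Annual demand D = 163 × 300 = 48,900.
The optimal lot size = √(2DS/H) = √(2 × 48,900 × 104 / 28.4) ≈ 598.45.
Cycle time = Q*/D × 300 = 598.45 / 48,900 × 300 ≈ 3.671 days.

T ≈ 3.7 days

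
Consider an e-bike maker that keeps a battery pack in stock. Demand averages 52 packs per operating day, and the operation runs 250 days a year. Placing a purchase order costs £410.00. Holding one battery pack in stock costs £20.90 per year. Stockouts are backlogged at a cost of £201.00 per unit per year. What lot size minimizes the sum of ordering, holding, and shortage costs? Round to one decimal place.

Q* ≈ 750.4 packs

Annual demand D = 52 × 250 = 13,000.
With planned backorders, Q* = √(2DS/H) · √((H+B)/B).
√(2DS/H) = √(2 × 13,000 × 410 / 20.9) = 714.176.
√((H+B)/B) = √((20.9+201)/201) = 1.0507.
Q* ≈ 750.388.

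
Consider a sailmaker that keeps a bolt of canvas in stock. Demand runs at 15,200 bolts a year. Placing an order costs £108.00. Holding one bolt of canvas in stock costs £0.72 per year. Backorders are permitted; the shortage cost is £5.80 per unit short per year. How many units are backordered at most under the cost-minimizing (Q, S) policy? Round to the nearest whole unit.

S* ≈ 250 bolts

With planned backorders, Q* = √(2DS/H) · √((H+B)/B).
√(2DS/H) = √(2 × 15,200 × 108 / 0.72) = 2135.416.
√((H+B)/B) = √((0.72+5.8)/5.8) = 1.0603.
Q* ≈ 2264.082.
S* = Q* · H/(H+B) = 2264.082 × 0.72/6.52 ≈ 250.021.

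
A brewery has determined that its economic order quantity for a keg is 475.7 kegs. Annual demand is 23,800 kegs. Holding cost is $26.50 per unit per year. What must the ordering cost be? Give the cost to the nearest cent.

S ≈ $125.98

The basic EOQ model gives Q* = √(2DS/H); rearrange for the unknown.
From Q* = √(2DS/H): S = Q*²H / (2D) = 475.7² × 26.5 / (2 × 23,800) = 125.9811.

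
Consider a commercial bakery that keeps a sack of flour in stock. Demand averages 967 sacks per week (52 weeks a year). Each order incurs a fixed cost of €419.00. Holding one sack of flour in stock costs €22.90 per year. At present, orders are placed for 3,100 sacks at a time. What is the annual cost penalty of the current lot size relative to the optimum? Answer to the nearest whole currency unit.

Annual demand D = 967 × 52 = 50,284.
EOQ = √(2DS/H) = √(2 × 50,284 × 419 / 22.9) ≈ 1356.50.
Cost at Q* = (D/Q*)S + (Q*/2)H = √(2DSH) ≈ €31,063.81.
Cost at Q = 3,100: (50,284/3,100)×419 + (3,100/2)×22.9 = €6,796.45 + €35,495.00 = €42,291.45.
Excess = €42,291.45 − €31,063.81 = €11,227.64.

Extra cost ≈ €11,228 per year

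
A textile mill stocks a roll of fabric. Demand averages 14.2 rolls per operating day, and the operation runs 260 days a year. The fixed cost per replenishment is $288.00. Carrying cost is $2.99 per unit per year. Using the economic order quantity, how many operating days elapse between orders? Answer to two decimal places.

T ≈ 59.39 days

Annual demand D = 14.2 × 260 = 3,692.
The optimal lot size = √(2DS/H) = √(2 × 3,692 × 288 / 2.99) ≈ 843.35.
Cycle time = Q*/D × 260 = 843.35 / 3,692 × 260 ≈ 59.391 days.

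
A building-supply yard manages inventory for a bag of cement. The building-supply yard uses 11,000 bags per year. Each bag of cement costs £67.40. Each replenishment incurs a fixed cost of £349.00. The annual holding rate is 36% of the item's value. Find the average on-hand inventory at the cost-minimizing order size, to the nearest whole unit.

Average inventory ≈ 281 bags

Holding cost H = 0.36 × £67.40 = £24.2640 per unit per year.
The optimal lot size = √(2DS/H) = √(2 × 11,000 × 349 / 24.264) ≈ 562.53.
Average inventory = Q*/2 ≈ 562.53 / 2 = 281.263.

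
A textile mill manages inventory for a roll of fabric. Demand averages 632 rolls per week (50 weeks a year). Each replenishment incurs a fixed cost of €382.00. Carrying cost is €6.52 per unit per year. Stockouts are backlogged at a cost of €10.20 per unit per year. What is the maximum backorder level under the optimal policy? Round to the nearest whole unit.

Annual demand D = 632 × 50 = 31,600.
With planned backorders, Q* = √(2DS/H) · √((H+B)/B).
√(2DS/H) = √(2 × 31,600 × 382 / 6.52) = 1924.272.
√((H+B)/B) = √((6.52+10.2)/10.2) = 1.2803.
Q* ≈ 2463.681.
S* = Q* · H/(H+B) = 2463.681 × 6.52/16.72 ≈ 960.718.

S* ≈ 961 rolls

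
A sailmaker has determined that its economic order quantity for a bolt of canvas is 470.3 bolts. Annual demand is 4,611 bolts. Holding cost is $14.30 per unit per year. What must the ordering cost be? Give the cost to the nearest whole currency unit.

S ≈ $343

Invert the EOQ relation Q*² = 2DS/H.
From Q* = √(2DS/H): S = Q*²H / (2D) = 470.3² × 14.3 / (2 × 4,611) = 342.9737.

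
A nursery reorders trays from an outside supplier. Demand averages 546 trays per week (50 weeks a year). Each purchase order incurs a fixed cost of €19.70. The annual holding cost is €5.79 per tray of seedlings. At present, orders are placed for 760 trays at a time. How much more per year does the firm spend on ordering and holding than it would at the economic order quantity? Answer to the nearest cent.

Annual demand D = 546 × 50 = 27,300.
EOQ = √(2DS/H) = √(2 × 27,300 × 19.7 / 5.79) ≈ 431.01.
Cost at Q* = (D/Q*)S + (Q*/2)H = √(2DSH) ≈ €2,495.56.
Cost at Q = 760: (27,300/760)×19.7 + (760/2)×5.79 = €707.64 + €2,200.20 = €2,907.84.
Excess = €2,907.84 − €2,495.56 = €412.28.

Extra cost ≈ €412.28 per year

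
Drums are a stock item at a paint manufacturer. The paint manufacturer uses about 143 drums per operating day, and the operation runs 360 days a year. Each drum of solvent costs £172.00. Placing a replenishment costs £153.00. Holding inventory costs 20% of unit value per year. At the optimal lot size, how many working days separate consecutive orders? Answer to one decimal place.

Annual demand D = 143 × 360 = 51,480.
Holding cost H = 0.20 × £172.00 = £34.4000 per unit per year.
The optimal lot size = √(2DS/H) = √(2 × 51,480 × 153 / 34.4) ≈ 676.71.
Cycle time = Q*/D × 360 = 676.71 / 51,480 × 360 ≈ 4.732 days.

T ≈ 4.7 days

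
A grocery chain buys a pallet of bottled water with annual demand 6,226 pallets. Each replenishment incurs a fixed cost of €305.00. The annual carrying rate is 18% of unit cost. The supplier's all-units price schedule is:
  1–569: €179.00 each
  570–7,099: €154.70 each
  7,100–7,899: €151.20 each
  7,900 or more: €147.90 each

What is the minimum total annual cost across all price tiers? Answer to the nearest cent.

TC* ≈ €974,429.77

Holding cost per unit per year at price C is H = 0.18·C.
For each price level, check whether its EOQ is feasible; otherwise the best quantity at that price is the breakpoint.
EOQ at €179.00 = 343.3 (feasible in tier 1): TC = 6,226×€179.00 + (6,226/343.3)×305 + (343.3/2)×0.18×€179.00 = €1,125,515.96.
EOQ at €154.70 = 369.3 < 570, so use break Q=570: TC = 6,226×€154.70 + (6,226/570.0)×305 + (570.0/2)×0.18×€154.70 = €974,429.77.
EOQ at €151.20 = 373.6 < 7100, so use break Q=7100: TC = 6,226×€151.20 + (6,226/7100.0)×305 + (7100.0/2)×0.18×€151.20 = €1,038,255.45.
EOQ at €147.90 = 377.7 < 7900, so use break Q=7900: TC = 6,226×€147.90 + (6,226/7900.0)×305 + (7900.0/2)×0.18×€147.90 = €1,026,222.67.
Lowest total cost among the candidates is at Q = 570.0.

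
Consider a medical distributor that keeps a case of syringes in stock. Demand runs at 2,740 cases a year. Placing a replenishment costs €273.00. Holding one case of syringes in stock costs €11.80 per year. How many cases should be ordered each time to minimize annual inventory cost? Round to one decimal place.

Q* ≈ 356.1 cases

EOQ = √(2DS / H) = √(2 × 2,740 × 273 / 11.8).
= √(1,496,040 / 11.8) = √126,783.0508 ≈ 356.066.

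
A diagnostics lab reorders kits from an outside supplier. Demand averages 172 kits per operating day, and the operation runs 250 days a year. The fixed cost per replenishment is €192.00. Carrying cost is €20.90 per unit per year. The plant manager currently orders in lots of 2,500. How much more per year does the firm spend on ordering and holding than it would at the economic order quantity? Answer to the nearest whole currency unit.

Annual demand D = 172 × 250 = 43,000.
EOQ = √(2DS/H) = √(2 × 43,000 × 192 / 20.9) ≈ 888.85.
Cost at Q* = (D/Q*)S + (Q*/2)H = √(2DSH) ≈ €18,576.89.
Cost at Q = 2,500: (43,000/2,500)×192 + (2,500/2)×20.9 = €3,302.40 + €26,125.00 = €29,427.40.
Excess = €29,427.40 − €18,576.89 = €10,850.51.

Extra cost ≈ €10,851 per year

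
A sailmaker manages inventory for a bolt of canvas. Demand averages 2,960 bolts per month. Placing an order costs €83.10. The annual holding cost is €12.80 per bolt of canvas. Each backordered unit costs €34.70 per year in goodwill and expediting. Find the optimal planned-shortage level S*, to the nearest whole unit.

S* ≈ 214 bolts

Annual demand D = 2,960 × 12 = 35,520.
With planned backorders, Q* = √(2DS/H) · √((H+B)/B).
√(2DS/H) = √(2 × 35,520 × 83.1 / 12.8) = 679.121.
√((H+B)/B) = √((12.8+34.7)/34.7) = 1.1700.
Q* ≈ 794.564.
S* = Q* · H/(H+B) = 794.564 × 12.8/47.5 ≈ 214.114.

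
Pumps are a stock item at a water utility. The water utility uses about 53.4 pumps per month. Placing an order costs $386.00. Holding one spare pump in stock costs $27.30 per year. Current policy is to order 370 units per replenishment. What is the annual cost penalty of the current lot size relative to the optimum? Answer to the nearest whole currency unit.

Annual demand D = 53.4 × 12 = 640.8.
EOQ = √(2DS/H) = √(2 × 640.8 × 386 / 27.3) ≈ 134.61.
Cost at Q* = (D/Q*)S + (Q*/2)H = √(2DSH) ≈ $3,674.95.
Cost at Q = 370: (640.8/370)×386 + (370/2)×27.3 = $668.51 + $5,050.50 = $5,719.01.
Excess = $5,719.01 − $3,674.95 = $2,044.06.

Extra cost ≈ $2,044 per year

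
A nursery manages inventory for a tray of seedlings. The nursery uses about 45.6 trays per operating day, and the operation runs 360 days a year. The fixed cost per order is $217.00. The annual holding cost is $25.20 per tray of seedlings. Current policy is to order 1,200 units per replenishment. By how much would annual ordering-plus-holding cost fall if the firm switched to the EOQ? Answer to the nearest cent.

Extra cost ≈ $4,689.36 per year

Annual demand D = 45.6 × 360 = 16,416.
EOQ = √(2DS/H) = √(2 × 16,416 × 217 / 25.2) ≈ 531.71.
Cost at Q* = (D/Q*)S + (Q*/2)H = √(2DSH) ≈ $13,399.20.
Cost at Q = 1,200: (16,416/1,200)×217 + (1,200/2)×25.2 = $2,968.56 + $15,120.00 = $18,088.56.
Excess = $18,088.56 − $13,399.20 = $4,689.36.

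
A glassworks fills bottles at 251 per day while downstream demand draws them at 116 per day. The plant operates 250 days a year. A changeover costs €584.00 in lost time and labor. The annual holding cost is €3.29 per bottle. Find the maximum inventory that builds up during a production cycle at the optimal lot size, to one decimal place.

Annual demand D = 116 × 250 = 29,000.
Production build-up factor (1 − d/p) = 1 − 116/251 = 0.5378.
Q* = √(2DS / (H(1 − d/p))) = √(2 × 29,000 × 584 / (3.29 × 0.5378)).
= √(33,872,000 / 1.7695) ≈ 4375.145.
Maximum inventory = Q*(1 − d/p) = 4375.145 × 0.5378 ≈ 2353.166.

I_max ≈ 2,353.2 bottles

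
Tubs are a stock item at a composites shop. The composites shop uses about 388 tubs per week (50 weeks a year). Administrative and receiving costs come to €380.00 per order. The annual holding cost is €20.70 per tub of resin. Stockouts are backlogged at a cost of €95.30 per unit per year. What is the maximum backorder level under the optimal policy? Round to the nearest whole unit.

Annual demand D = 388 × 50 = 19,400.
With planned backorders, Q* = √(2DS/H) · √((H+B)/B).
√(2DS/H) = √(2 × 19,400 × 380 / 20.7) = 843.961.
√((H+B)/B) = √((20.7+95.3)/95.3) = 1.1033.
Q* ≈ 931.119.
S* = Q* · H/(H+B) = 931.119 × 20.7/116 ≈ 166.157.

S* ≈ 166 tubs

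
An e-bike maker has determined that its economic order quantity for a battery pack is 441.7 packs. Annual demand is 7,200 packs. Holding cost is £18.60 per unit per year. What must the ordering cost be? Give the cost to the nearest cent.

Invert the EOQ relation Q*² = 2DS/H.
From Q* = √(2DS/H): S = Q*²H / (2D) = 441.7² × 18.6 / (2 × 7,200) = 252.0027.

S ≈ £252.00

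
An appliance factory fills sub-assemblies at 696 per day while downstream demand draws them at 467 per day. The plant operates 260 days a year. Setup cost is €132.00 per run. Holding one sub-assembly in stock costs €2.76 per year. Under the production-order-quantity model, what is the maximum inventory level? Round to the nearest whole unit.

I_max ≈ 1,955 sub-assemblies

Annual demand D = 467 × 260 = 121,420.
Production build-up factor (1 − d/p) = 1 − 467/696 = 0.3290.
Q* = √(2DS / (H(1 − d/p))) = √(2 × 121,420 × 132 / (2.76 × 0.3290)).
= √(32,054,880 / 0.9081) ≈ 5941.272.
Maximum inventory = Q*(1 − d/p) = 5941.272 × 0.3290 ≈ 1954.815.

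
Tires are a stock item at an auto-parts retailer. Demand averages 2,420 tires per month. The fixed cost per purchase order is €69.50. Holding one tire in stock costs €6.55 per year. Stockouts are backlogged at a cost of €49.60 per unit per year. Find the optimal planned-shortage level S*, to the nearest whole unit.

Annual demand D = 2,420 × 12 = 29,040.
With planned backorders, Q* = √(2DS/H) · √((H+B)/B).
√(2DS/H) = √(2 × 29,040 × 69.5 / 6.55) = 785.028.
√((H+B)/B) = √((6.55+49.6)/49.6) = 1.0640.
Q* ≈ 835.255.
S* = Q* · H/(H+B) = 835.255 × 6.55/56.15 ≈ 97.434.

S* ≈ 97 tires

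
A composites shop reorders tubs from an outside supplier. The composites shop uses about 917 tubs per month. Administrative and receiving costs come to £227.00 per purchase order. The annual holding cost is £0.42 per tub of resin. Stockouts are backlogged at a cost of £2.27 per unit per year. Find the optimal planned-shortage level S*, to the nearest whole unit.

Annual demand D = 917 × 12 = 11,004.
With planned backorders, Q* = √(2DS/H) · √((H+B)/B).
√(2DS/H) = √(2 × 11,004 × 227 / 0.42) = 3448.884.
√((H+B)/B) = √((0.42+2.27)/2.27) = 1.0886.
Q* ≈ 3754.411.
S* = Q* · H/(H+B) = 3754.411 × 0.42/2.69 ≈ 586.191.

S* ≈ 586 tubs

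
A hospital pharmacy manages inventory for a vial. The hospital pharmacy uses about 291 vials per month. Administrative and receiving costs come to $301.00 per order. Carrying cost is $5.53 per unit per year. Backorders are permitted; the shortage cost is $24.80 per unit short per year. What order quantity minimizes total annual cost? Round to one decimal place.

Q* ≈ 681.8 vials

Annual demand D = 291 × 12 = 3,492.
With planned backorders, Q* = √(2DS/H) · √((H+B)/B).
√(2DS/H) = √(2 × 3,492 × 301 / 5.53) = 616.556.
√((H+B)/B) = √((5.53+24.8)/24.8) = 1.1059.
Q* ≈ 681.841.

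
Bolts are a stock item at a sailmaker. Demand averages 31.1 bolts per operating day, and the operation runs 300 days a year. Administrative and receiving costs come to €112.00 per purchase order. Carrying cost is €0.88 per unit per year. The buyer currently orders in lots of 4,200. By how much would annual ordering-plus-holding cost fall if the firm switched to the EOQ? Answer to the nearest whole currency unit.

Extra cost ≈ €741 per year

Annual demand D = 31.1 × 300 = 9,330.
EOQ = √(2DS/H) = √(2 × 9,330 × 112 / 0.88) ≈ 1541.07.
Cost at Q* = (D/Q*)S + (Q*/2)H = √(2DSH) ≈ €1,356.15.
Cost at Q = 4,200: (9,330/4,200)×112 + (4,200/2)×0.88 = €248.80 + €1,848.00 = €2,096.80.
Excess = €2,096.80 − €1,356.15 = €740.65.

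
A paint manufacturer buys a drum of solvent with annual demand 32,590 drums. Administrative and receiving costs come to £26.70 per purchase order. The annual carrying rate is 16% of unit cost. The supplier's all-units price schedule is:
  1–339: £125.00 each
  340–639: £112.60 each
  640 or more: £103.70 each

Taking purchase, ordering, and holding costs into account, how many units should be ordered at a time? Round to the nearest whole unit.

Holding cost per unit per year at price C is H = 0.16·C.
Candidates are each tier's EOQ (if it falls in that tier) and each price-break quantity.
EOQ at £125.00 = 295.0 (feasible in tier 1): TC = 32,590×£125.00 + (32,590/295.0)×26.7 + (295.0/2)×0.16×£125.00 = £4,079,649.67.
EOQ at £112.60 = 310.8 < 340, so use break Q=340: TC = 32,590×£112.60 + (32,590/340.0)×26.7 + (340.0/2)×0.16×£112.60 = £3,675,255.99.
EOQ at £103.70 = 323.9 < 640, so use break Q=640: TC = 32,590×£103.70 + (32,590/640.0)×26.7 + (640.0/2)×0.16×£103.70 = £3,386,252.05.
Lowest total cost is £3,386,252.05 at Q = 640.0.

Q* ≈ 640 drums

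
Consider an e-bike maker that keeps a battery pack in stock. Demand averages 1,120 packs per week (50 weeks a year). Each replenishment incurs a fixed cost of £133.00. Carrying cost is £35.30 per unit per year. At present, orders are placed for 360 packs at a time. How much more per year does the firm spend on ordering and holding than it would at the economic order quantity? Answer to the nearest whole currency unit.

Annual demand D = 1,120 × 50 = 56,000.
EOQ = √(2DS/H) = √(2 × 56,000 × 133 / 35.3) ≈ 649.60.
Cost at Q* = (D/Q*)S + (Q*/2)H = √(2DSH) ≈ £22,930.96.
Cost at Q = 360: (56,000/360)×133 + (360/2)×35.3 = £20,688.89 + £6,354.00 = £27,042.89.
Excess = £27,042.89 − £22,930.96 = £4,111.93.

Extra cost ≈ £4,112 per year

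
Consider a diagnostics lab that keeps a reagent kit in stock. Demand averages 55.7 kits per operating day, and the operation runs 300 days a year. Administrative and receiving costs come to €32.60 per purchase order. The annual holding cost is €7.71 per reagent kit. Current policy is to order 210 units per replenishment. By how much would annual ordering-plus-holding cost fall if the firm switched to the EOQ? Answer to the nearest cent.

Extra cost ≈ €505.31 per year

Annual demand D = 55.7 × 300 = 16,710.
EOQ = √(2DS/H) = √(2 × 16,710 × 32.6 / 7.71) ≈ 375.91.
Cost at Q* = (D/Q*)S + (Q*/2)H = √(2DSH) ≈ €2,898.27.
Cost at Q = 210: (16,710/210)×32.6 + (210/2)×7.71 = €2,594.03 + €809.55 = €3,403.58.
Excess = €3,403.58 − €2,898.27 = €505.31.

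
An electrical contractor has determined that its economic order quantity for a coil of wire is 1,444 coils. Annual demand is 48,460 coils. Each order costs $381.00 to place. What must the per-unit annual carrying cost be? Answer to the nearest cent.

The basic EOQ model gives Q* = √(2DS/H); rearrange for the unknown.
From Q* = √(2DS/H): H = 2DS / Q*² = 2 × 48,460 × 381 / 1,444² = 17.7094.

H ≈ $17.71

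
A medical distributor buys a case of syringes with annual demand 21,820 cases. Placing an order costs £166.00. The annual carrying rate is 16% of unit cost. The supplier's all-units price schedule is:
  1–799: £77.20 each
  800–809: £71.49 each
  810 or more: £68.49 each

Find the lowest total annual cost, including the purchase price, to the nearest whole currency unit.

Holding cost per unit per year at price C is H = 0.16·C.
For each price level, check whether its EOQ is feasible; otherwise the best quantity at that price is the breakpoint.
EOQ at £77.20 = 765.8 (feasible in tier 1): TC = 21,820×£77.20 + (21,820/765.8)×166 + (765.8/2)×0.16×£77.20 = £1,693,963.43.
EOQ at £71.49 = 795.8 < 800, so use break Q=800: TC = 21,820×£71.49 + (21,820/800.0)×166 + (800.0/2)×0.16×£71.49 = £1,569,014.81.
EOQ at £68.49 = 813.1 (feasible in tier 3): TC = 21,820×£68.49 + (21,820/813.1)×166 + (813.1/2)×0.16×£68.49 = £1,503,361.64.
Lowest total cost among the candidates is at Q = 813.1.

TC* ≈ £1,503,362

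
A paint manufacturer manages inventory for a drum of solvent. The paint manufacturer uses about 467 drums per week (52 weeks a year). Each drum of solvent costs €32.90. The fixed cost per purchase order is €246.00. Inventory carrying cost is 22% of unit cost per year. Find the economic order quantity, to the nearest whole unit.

Annual demand D = 467 × 52 = 24,284.
Holding cost H = 0.22 × €32.90 = €7.2380 per unit per year.
EOQ = √(2DS / H) = √(2 × 24,284 × 246 / 7.238).
= √(11,947,728 / 7.238) = √1,650,694.667 ≈ 1284.794.

Q* ≈ 1,285 drums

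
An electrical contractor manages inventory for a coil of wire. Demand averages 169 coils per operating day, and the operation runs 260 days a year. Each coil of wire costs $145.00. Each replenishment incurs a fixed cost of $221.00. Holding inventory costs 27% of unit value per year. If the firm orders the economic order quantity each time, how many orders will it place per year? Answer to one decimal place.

Annual demand D = 169 × 260 = 43,940.
Holding cost H = 0.27 × $145.00 = $39.1500 per unit per year.
EOQ = √(2DS/H) = √(2 × 43,940 × 221 / 39.15) ≈ 704.33.
Orders per year = D / Q* = 43,940 / 704.33 ≈ 62.386.

N ≈ 62.4 orders per year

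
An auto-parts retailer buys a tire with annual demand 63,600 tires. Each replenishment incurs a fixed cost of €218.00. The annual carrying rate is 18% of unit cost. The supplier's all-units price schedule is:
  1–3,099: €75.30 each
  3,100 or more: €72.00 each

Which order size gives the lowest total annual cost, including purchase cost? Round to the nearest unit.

Holding cost per unit per year at price C is H = 0.18·C.
For each price level, check whether its EOQ is feasible; otherwise the best quantity at that price is the breakpoint.
EOQ at €75.30 = 1430.3 (feasible in tier 1): TC = 63,600×€75.30 + (63,600/1430.3)×218 + (1430.3/2)×0.18×€75.30 = €4,808,466.77.
EOQ at €72.00 = 1462.7 < 3100, so use break Q=3100: TC = 63,600×€72.00 + (63,600/3100.0)×218 + (3100.0/2)×0.18×€72.00 = €4,603,760.52.
Lowest total cost is €4,603,760.52 at Q = 3100.0.

Q* ≈ 3,100 tires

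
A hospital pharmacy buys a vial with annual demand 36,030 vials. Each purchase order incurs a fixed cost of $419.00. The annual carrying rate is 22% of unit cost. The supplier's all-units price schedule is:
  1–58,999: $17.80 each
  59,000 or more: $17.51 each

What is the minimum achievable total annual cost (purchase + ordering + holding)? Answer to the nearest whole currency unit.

Holding cost per unit per year at price C is H = 0.22·C.
Candidates are each tier's EOQ (if it falls in that tier) and each price-break quantity.
EOQ at $17.80 = 2776.7 (feasible in tier 1): TC = 36,030×$17.80 + (36,030/2776.7)×419 + (2776.7/2)×0.22×$17.80 = $652,207.65.
EOQ at $17.51 = 2799.6 < 59000, so use break Q=59000: TC = 36,030×$17.51 + (36,030/59000.0)×419 + (59000.0/2)×0.22×$17.51 = $744,781.07.
Lowest total cost among the candidates is at Q = 2776.7.

TC* ≈ $652,208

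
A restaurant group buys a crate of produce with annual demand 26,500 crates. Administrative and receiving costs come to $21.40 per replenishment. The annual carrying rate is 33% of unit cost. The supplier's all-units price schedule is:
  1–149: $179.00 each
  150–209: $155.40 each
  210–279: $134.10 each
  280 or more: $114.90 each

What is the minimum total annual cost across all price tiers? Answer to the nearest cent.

TC* ≈ $3,052,183.74

Holding cost per unit per year at price C is H = 0.33·C.
For each price level, check whether its EOQ is feasible; otherwise the best quantity at that price is the breakpoint.
EOQ at $179.00 = 138.6 (feasible in tier 1): TC = 26,500×$179.00 + (26,500/138.6)×21.4 + (138.6/2)×0.33×$179.00 = $4,751,685.18.
EOQ at $155.40 = 148.7 < 150, so use break Q=150: TC = 26,500×$155.40 + (26,500/150.0)×21.4 + (150.0/2)×0.33×$155.40 = $4,125,726.82.
EOQ at $134.10 = 160.1 < 210, so use break Q=210: TC = 26,500×$134.10 + (26,500/210.0)×21.4 + (210.0/2)×0.33×$134.10 = $3,560,997.04.
EOQ at $114.90 = 173.0 < 280, so use break Q=280: TC = 26,500×$114.90 + (26,500/280.0)×21.4 + (280.0/2)×0.33×$114.90 = $3,052,183.74.
Lowest total cost among the candidates is at Q = 280.0.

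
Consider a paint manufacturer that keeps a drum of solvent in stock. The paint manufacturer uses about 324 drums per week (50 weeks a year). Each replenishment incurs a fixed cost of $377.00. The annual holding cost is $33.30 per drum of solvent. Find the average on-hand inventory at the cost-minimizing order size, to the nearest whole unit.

Average inventory ≈ 303 drums

Annual demand D = 324 × 50 = 16,200.
Q* = √(2DS/H) = √(2 × 16,200 × 377 / 33.3) ≈ 605.65.
Average inventory = Q*/2 ≈ 605.65 / 2 = 302.825.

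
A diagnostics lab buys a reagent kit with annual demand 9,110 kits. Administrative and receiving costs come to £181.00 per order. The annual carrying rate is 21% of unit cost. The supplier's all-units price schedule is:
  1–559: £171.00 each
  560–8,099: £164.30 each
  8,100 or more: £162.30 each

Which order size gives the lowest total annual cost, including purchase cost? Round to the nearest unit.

Holding cost per unit per year at price C is H = 0.21·C.
For each price level, check whether its EOQ is feasible; otherwise the best quantity at that price is the breakpoint.
EOQ at £171.00 = 303.0 (feasible in tier 1): TC = 9,110×£171.00 + (9,110/303.0)×181 + (303.0/2)×0.21×£171.00 = £1,568,692.31.
EOQ at £164.30 = 309.2 < 560, so use break Q=560: TC = 9,110×£164.30 + (9,110/560.0)×181 + (560.0/2)×0.21×£164.30 = £1,509,378.32.
EOQ at £162.30 = 311.1 < 8100, so use break Q=8100: TC = 9,110×£162.30 + (9,110/8100.0)×181 + (8100.0/2)×0.21×£162.30 = £1,616,792.72.
Lowest total cost is £1,509,378.32 at Q = 560.0.

Q* ≈ 560 kits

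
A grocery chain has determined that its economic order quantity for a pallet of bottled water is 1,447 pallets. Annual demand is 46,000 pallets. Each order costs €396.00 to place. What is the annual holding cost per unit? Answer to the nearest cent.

The basic EOQ model gives Q* = √(2DS/H); rearrange for the unknown.
From Q* = √(2DS/H): H = 2DS / Q*² = 2 × 46,000 × 396 / 1,447² = 17.3999.

H ≈ €17.40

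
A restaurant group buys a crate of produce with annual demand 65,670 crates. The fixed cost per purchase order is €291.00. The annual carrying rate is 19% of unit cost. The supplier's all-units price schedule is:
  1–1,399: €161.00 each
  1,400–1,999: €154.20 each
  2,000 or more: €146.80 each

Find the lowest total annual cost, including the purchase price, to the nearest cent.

Holding cost per unit per year at price C is H = 0.19·C.
For each price level, check whether its EOQ is feasible; otherwise the best quantity at that price is the breakpoint.
EOQ at €161.00 = 1117.8 (feasible in tier 1): TC = 65,670×€161.00 + (65,670/1117.8)×291 + (1117.8/2)×0.19×€161.00 = €10,607,062.81.
EOQ at €154.20 = 1142.2 < 1400, so use break Q=1400: TC = 65,670×€154.20 + (65,670/1400.0)×291 + (1400.0/2)×0.19×€154.20 = €10,160,472.58.
EOQ at €146.80 = 1170.6 < 2000, so use break Q=2000: TC = 65,670×€146.80 + (65,670/2000.0)×291 + (2000.0/2)×0.19×€146.80 = €9,677,802.98.
Lowest total cost among the candidates is at Q = 2000.0.

TC* ≈ €9,677,802.98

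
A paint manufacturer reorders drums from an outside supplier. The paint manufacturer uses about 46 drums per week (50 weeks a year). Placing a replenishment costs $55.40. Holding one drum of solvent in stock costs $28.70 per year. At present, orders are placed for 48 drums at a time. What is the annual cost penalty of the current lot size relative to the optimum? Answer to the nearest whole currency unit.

Annual demand D = 46 × 50 = 2,300.
EOQ = √(2DS/H) = √(2 × 2,300 × 55.4 / 28.7) ≈ 94.23.
Cost at Q* = (D/Q*)S + (Q*/2)H = √(2DSH) ≈ $2,704.42.
Cost at Q = 48: (2,300/48)×55.4 + (48/2)×28.7 = $2,654.58 + $688.80 = $3,343.38.
Excess = $3,343.38 − $2,704.42 = $638.96.

Extra cost ≈ $639 per year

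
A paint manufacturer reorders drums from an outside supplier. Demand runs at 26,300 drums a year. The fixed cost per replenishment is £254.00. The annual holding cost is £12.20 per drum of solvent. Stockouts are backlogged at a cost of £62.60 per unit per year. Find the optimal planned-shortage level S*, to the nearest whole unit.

S* ≈ 187 drums

With planned backorders, Q* = √(2DS/H) · √((H+B)/B).
√(2DS/H) = √(2 × 26,300 × 254 / 12.2) = 1046.477.
√((H+B)/B) = √((12.2+62.6)/62.6) = 1.0931.
Q* ≈ 1143.914.
S* = Q* · H/(H+B) = 1143.914 × 12.2/74.8 ≈ 186.574.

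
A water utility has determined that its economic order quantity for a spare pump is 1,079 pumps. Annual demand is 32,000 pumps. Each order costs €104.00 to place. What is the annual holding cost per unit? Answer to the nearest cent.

Squaring Q* = √(2DS/H) gives Q*² = 2DS/H.
From Q* = √(2DS/H): H = 2DS / Q*² = 2 × 32,000 × 104 / 1,079² = 5.7170.

H ≈ €5.72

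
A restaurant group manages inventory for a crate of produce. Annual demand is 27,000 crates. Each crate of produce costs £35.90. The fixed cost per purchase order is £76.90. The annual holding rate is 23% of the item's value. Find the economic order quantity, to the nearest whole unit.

Holding cost H = 0.23 × £35.90 = £8.2570 per unit per year.
EOQ = √(2DS / H) = √(2 × 27,000 × 76.9 / 8.257).
= √(4,152,600 / 8.257) = √502,918.7356 ≈ 709.168.

Q* ≈ 709 crates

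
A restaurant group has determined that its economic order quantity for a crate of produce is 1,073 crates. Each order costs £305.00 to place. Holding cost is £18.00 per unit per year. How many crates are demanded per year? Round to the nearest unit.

D ≈ 33,974 crates per year

Invert the EOQ relation Q*² = 2DS/H.
From Q* = √(2DS/H): D = Q*²H / (2S) = 1,073² × 18 / (2 × 305) = 33973.643.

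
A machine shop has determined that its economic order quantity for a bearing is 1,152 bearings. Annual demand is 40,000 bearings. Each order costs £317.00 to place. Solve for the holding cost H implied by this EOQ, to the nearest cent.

H ≈ £19.11

Squaring Q* = √(2DS/H) gives Q*² = 2DS/H.
From Q* = √(2DS/H): H = 2DS / Q*² = 2 × 40,000 × 317 / 1,152² = 19.1093.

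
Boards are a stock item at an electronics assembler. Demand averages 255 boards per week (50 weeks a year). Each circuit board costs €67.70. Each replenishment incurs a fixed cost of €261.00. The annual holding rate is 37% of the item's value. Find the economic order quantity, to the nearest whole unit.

Annual demand D = 255 × 50 = 12,750.
Holding cost H = 0.37 × €67.70 = €25.0490 per unit per year.
EOQ = √(2DS / H) = √(2 × 12,750 × 261 / 25.049).
= √(6,655,500 / 25.049) = √265,699.2295 ≈ 515.460.

Q* ≈ 515 boards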